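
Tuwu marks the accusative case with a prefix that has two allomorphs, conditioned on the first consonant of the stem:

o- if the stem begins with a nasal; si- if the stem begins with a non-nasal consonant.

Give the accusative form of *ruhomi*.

siruhomi

*ruhomi* — first consonant /r/ (non-nasal) → si- → *siruhomi*.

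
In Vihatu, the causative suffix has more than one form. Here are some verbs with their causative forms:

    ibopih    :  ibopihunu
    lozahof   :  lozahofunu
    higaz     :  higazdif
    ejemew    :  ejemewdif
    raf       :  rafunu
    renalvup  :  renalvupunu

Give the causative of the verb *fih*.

fihunu

The pattern is voicing of the final consonant: -unu when the stem ends in a voiceless consonant (*ibopih*, *lozahof*, *raf*, *renalvup*); -dif when the stem ends in a voiced consonant (*higaz*, *ejemew*).
The final consonant of *fih* is /h/, which is voiceless, so the suffix is -unu, giving *fihunu*.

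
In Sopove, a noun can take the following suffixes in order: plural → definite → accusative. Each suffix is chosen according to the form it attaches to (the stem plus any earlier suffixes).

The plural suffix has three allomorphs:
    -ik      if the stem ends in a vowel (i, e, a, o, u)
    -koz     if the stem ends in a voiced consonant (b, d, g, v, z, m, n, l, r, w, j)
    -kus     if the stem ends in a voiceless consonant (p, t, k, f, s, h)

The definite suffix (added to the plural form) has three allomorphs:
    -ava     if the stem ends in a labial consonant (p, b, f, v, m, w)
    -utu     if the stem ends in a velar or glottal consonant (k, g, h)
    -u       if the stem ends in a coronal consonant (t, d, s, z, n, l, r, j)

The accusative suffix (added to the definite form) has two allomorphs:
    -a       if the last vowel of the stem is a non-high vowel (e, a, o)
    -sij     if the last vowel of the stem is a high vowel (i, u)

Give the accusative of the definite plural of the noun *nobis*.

nobiskususij

The final sound of *nobis* is /s/, which is a voiceless consonant, so the plural suffix is -kus, giving *nobiskus*.
The plural form *nobiskus* — final consonant /s/ (coronal) → -u → *nobiskusu*.
Since the last vowel of the definite form *nobiskusu* is /u/ (a high vowel), it takes -sij, giving *nobiskususij*.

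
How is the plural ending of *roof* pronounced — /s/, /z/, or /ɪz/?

/s/

The stem *roof* ends in a voiceless non-sibilant consonant.
The plural suffix surfaces as /ɪz/ after sibilants, /s/ after other voiceless consonants, and /z/ after other voiced sounds.
So the plural -s on *roof* is pronounced /s/.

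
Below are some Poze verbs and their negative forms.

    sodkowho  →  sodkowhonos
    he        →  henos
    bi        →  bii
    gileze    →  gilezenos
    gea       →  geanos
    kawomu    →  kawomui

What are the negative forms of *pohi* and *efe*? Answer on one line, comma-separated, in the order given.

pohii, efenos

The suffix is conditioned by the last vowel: -i when the last vowel of the stem is a high vowel (*bi*, *kawomu*); -nos when the last vowel of the stem is a non-high vowel (*sodkowho*, *he*, *gileze*, *gea*).
The last vowel of *pohi* is /i/, which is a high vowel, so the suffix is -i, giving *pohii*.
*efe* — last vowel /e/ (a non-high vowel) → -nos → *efenos*.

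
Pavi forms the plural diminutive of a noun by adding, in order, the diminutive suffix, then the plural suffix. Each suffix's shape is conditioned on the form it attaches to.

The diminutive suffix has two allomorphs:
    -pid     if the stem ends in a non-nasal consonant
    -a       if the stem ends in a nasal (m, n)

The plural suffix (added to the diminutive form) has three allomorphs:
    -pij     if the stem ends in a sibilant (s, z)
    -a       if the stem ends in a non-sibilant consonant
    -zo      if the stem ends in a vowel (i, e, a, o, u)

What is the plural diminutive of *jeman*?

*jeman*: final consonant = /n/, a nasal → -a → *jemana*.
The diminutive form *jemana*: final sound = /a/, a vowel → -zo → *jemanazo*.

jemanazo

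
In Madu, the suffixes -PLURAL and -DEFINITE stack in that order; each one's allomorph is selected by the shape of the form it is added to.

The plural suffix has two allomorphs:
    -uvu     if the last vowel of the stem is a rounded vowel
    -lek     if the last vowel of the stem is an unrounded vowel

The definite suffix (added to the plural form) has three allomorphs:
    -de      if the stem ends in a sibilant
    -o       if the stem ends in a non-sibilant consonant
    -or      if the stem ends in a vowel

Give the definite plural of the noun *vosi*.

*vosi*: last vowel = /i/, an unrounded vowel → -lek → *vosilek*.
The plural form *vosilek* — final sound /k/ (a non-sibilant consonant) → -o → *vosileko*.

vosileko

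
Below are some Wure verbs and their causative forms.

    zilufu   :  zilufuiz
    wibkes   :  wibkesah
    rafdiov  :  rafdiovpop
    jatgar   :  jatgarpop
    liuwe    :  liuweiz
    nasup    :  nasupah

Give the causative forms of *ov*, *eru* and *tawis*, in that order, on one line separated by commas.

The suffix is conditioned by the final sound: -ah when the stem ends in a voiceless consonant (*wibkes*, *nasup*); -pop when the stem ends in a voiced consonant (*rafdiov*, *jatgar*); -iz when the stem ends in a vowel (*zilufu*, *liuwe*).
*ov* — final sound /v/ (a voiced consonant) → -pop → *ovpop*.
Since the final sound of *eru* is /u/ (a vowel), it takes -iz, giving *eruiz*.
The final sound of *tawis* is /s/, which is a voiceless consonant, so the suffix is -ah, giving *tawisah*.

ovpop, eruiz, tawisah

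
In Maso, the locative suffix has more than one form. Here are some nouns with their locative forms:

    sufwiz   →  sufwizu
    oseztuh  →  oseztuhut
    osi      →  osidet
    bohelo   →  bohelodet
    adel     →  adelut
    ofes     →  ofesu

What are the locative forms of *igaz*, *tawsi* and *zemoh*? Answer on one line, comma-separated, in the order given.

igazu, tawsidet, zemohut

Looking at the final sound of each stem: -u when the stem ends in a sibilant (*sufwiz*, *ofes*); -ut when the stem ends in a non-sibilant consonant (*oseztuh*, *adel*); -det when the stem ends in a vowel (*osi*, *bohelo*).
*igaz* — final sound /z/ (a sibilant) → -u → *igazu*.
The final sound of *tawsi* is /i/, which is a vowel, so the suffix is -det, giving *tawsidet*.
The final sound of *zemoh* is /h/, which is a non-sibilant consonant, so the suffix is -ut, giving *zemohut*.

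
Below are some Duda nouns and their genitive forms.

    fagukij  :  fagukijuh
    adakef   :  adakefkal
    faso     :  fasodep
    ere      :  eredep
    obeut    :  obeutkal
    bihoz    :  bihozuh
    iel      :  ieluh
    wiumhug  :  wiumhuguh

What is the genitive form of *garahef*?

The suffix is conditioned by the final sound: -kal when the stem ends in a voiceless consonant (*adakef*, *obeut*); -uh when the stem ends in a voiced consonant (*fagukij*, *bihoz*, *iel*, *wiumhug*); -dep when the stem ends in a vowel (*faso*, *ere*).
*garahef*: final sound = /f/, a voiceless consonant → -kal → *garahefkal*.

garahefkal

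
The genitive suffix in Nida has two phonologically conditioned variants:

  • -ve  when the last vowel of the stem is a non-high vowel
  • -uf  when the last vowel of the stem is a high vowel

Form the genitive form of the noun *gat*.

*gat* — last vowel /a/ (a non-high vowel) → -ve → *gatve*.

gatve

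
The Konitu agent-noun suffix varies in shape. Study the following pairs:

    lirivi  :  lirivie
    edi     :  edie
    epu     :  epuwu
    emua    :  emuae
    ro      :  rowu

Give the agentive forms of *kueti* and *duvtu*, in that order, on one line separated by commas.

The suffix is conditioned by the last vowel: -wu when the last vowel of the stem is a rounded vowel (*epu*, *ro*); -e when the last vowel of the stem is an unrounded vowel (*lirivi*, *edi*, *emua*).
Since the last vowel of *kueti* is /i/ (an unrounded vowel), it takes -e, giving *kuetie*.
*duvtu*: last vowel = /u/, a rounded vowel → -wu → *duvtuwu*.

kuetie, duvtuwu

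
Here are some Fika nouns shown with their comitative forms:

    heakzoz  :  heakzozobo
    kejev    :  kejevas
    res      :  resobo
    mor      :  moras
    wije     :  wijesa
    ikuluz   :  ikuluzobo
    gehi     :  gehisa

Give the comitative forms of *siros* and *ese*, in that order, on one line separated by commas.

sirosobo, esesa

The alternation tracks the final sound of the stem — -obo when the stem ends in a sibilant (*heakzoz*, *res*, *ikuluz*); -as when the stem ends in a non-sibilant consonant (*kejev*, *mor*); -sa when the stem ends in a vowel (*wije*, *gehi*).
*siros* — final sound /s/ (a sibilant) → -obo → *sirosobo*.
Since the final sound of *ese* is /e/ (a vowel), it takes -sa, giving *esesa*.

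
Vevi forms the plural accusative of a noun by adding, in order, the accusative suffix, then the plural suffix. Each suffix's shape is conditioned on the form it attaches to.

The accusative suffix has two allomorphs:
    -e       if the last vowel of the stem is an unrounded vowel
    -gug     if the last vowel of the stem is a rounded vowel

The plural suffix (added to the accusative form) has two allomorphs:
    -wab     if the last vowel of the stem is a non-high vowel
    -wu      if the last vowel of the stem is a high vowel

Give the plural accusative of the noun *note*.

Since the last vowel of *note* is /e/ (an unrounded vowel), it takes -e, giving *notee*.
The last vowel of the accusative form *notee* is /e/, which is a non-high vowel, so the plural suffix is -wab, giving *noteewab*.

noteewab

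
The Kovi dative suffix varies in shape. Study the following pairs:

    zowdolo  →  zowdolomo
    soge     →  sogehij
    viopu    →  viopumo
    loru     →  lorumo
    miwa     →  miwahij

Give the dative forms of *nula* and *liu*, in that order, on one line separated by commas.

nulahij, liumo

The alternation tracks the last vowel of the stem — -mo when the last vowel of the stem is a rounded vowel (*zowdolo*, *viopu*, *loru*); -hij when the last vowel of the stem is an unrounded vowel (*soge*, *miwa*).
The last vowel of *nula* is /a/, which is an unrounded vowel, so the suffix is -hij, giving *nulahij*.
*liu* — last vowel /u/ (a rounded vowel) → -mo → *liumo*.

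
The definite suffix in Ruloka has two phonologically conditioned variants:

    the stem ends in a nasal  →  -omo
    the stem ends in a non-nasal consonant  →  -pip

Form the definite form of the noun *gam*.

gamomo

*gam*: final consonant = /m/, a nasal → -omo → *gamomo*.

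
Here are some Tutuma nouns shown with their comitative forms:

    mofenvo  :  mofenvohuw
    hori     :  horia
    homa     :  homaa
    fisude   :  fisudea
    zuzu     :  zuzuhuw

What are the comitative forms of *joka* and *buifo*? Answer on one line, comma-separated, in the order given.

The suffix is conditioned by the last vowel: -huw when the last vowel of the stem is a rounded vowel (*mofenvo*, *zuzu*); -a when the last vowel of the stem is an unrounded vowel (*hori*, *homa*, *fisude*).
*joka*: last vowel = /a/, an unrounded vowel → -a → *jokaa*.
*buifo*: last vowel = /o/, a rounded vowel → -huw → *buifohuw*.

jokaa, buifohuw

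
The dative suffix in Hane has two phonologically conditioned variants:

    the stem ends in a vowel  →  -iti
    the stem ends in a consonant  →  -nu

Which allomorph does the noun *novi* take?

-iti

Since the final sound of *novi* is /i/ (a vowel), it takes -iti.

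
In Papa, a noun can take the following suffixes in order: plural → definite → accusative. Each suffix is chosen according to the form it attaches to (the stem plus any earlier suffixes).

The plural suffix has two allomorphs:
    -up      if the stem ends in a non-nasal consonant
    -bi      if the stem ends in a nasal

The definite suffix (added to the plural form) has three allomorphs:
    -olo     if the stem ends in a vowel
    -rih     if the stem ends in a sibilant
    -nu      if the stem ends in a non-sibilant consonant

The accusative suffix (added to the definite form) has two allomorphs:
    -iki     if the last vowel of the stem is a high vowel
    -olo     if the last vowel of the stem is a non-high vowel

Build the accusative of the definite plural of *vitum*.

vitumbioloolo

Since the final consonant of *vitum* is /m/ (a nasal), it takes -bi, giving *vitumbi*.
The final sound of the plural form *vitumbi* is /i/, which is a vowel, so the definite suffix is -olo, giving *vitumbiolo*.
The definite form *vitumbiolo* — last vowel /o/ (a non-high vowel) → -olo → *vitumbioloolo*.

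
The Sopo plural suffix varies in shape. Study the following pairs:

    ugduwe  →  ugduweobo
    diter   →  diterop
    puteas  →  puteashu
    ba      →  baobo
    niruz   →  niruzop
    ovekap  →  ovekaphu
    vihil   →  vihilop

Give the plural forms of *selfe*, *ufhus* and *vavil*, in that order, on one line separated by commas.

The pattern is voicing of the final sound: -hu when the stem ends in a voiceless consonant (*puteas*, *ovekap*); -op when the stem ends in a voiced consonant (*diter*, *niruz*, *vihil*); -obo when the stem ends in a vowel (*ugduwe*, *ba*).
*selfe* — final sound /e/ (a vowel) → -obo → *selfeobo*.
Since the final sound of *ufhus* is /s/ (a voiceless consonant), it takes -hu, giving *ufhushu*.
Since the final sound of *vavil* is /l/ (a voiced consonant), it takes -op, giving *vavilop*.

selfeobo, ufhushu, vavilop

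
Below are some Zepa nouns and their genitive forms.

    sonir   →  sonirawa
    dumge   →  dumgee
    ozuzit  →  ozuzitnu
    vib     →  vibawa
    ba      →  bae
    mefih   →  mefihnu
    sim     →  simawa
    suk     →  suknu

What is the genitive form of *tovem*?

The suffix is conditioned by the final sound: -nu when the stem ends in a voiceless consonant (*ozuzit*, *mefih*, *suk*); -awa when the stem ends in a voiced consonant (*sonir*, *vib*, *sim*); -e when the stem ends in a vowel (*dumge*, *ba*).
*tovem* — final sound /m/ (a voiced consonant) → -awa → *tovemawa*.

tovemawa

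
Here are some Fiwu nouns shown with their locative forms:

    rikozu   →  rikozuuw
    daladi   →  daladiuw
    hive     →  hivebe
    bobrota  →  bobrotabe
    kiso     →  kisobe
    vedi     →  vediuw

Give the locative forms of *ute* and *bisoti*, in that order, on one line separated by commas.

The pattern is height harmony: -uw when the last vowel of the stem is a high vowel (*rikozu*, *daladi*, *vedi*); -be when the last vowel of the stem is a non-high vowel (*hive*, *bobrota*, *kiso*).
Since the last vowel of *ute* is /e/ (a non-high vowel), it takes -be, giving *utebe*.
*bisoti* — last vowel /i/ (a high vowel) → -uw → *bisotiuw*.

utebe, bisotiuw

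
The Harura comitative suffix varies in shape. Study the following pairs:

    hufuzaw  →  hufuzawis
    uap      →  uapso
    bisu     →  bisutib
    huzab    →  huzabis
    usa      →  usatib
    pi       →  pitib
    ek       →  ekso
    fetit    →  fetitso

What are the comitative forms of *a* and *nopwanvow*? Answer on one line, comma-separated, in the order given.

atib, nopwanvowis

The suffix is conditioned by the final sound: -so when the stem ends in a voiceless consonant (*uap*, *ek*, *fetit*); -is when the stem ends in a voiced consonant (*hufuzaw*, *huzab*); -tib when the stem ends in a vowel (*bisu*, *usa*, *pi*).
*a*: final sound = /a/, a vowel → -tib → *atib*.
Since the final sound of *nopwanvow* is /w/ (a voiced consonant), it takes -is, giving *nopwanvowis*.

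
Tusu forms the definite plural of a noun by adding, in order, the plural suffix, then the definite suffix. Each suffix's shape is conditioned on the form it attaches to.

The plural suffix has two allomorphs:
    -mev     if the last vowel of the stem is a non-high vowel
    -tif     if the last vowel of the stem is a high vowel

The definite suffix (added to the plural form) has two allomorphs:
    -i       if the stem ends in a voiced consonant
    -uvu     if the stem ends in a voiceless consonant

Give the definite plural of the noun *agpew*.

*agpew*: last vowel = /e/, a non-high vowel → -mev → *agpewmev*.
Since the final consonant of the plural form *agpewmev* is /v/ (voiced), it takes -i, giving *agpewmevi*.

agpewmevi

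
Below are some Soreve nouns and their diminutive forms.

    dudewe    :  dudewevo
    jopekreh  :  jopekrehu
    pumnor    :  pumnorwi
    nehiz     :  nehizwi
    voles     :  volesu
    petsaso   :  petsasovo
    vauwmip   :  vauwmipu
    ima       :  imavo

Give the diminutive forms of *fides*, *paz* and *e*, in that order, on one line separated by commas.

fidesu, pazwi, evo

The pattern is voicing of the final sound: -u when the stem ends in a voiceless consonant (*jopekreh*, *voles*, *vauwmip*); -wi when the stem ends in a voiced consonant (*pumnor*, *nehiz*); -vo when the stem ends in a vowel (*dudewe*, *petsaso*, *ima*).
*fides* — final sound /s/ (a voiceless consonant) → -u → *fidesu*.
*paz* — final sound /z/ (a voiced consonant) → -wi → *pazwi*.
*e* — final sound /e/ (a vowel) → -vo → *evo*.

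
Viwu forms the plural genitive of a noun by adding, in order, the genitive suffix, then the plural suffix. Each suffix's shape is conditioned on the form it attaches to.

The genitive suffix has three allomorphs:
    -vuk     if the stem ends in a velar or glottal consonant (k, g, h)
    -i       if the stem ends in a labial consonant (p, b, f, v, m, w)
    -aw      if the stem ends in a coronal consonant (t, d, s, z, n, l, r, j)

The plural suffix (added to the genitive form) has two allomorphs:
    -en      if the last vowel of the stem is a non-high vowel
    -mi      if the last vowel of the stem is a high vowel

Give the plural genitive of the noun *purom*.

puromimi

The final consonant of *purom* is /m/, which is labial, so the genitive suffix is -i, giving *puromi*.
Since the last vowel of the genitive form *puromi* is /i/ (a high vowel), it takes -mi, giving *puromimi*.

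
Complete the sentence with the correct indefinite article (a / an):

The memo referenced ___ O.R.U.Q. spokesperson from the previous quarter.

an

The indefinite article is chosen by the initial *sound* of the following word, not its spelling.
The initialism *O.R.U.Q.* is read letter by letter; the first letter, O, is pronounced /oʊ/, which begins with a vowel sound.
So the article is *an*: The memo referenced an O.R.U.Q. spokesperson from the previous quarter.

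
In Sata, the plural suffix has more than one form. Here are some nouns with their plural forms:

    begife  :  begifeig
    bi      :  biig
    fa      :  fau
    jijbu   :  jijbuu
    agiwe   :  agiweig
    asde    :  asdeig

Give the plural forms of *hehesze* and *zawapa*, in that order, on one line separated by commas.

heheszeig, zawapau

The alternation tracks the last vowel of the stem — -ig when the last vowel of the stem is a front vowel (*begife*, *bi*, *agiwe*, *asde*); -u when the last vowel of the stem is a back vowel (*fa*, *jijbu*).
The last vowel of *hehesze* is /e/, which is a front vowel, so the suffix is -ig, giving *heheszeig*.
*zawapa* — last vowel /a/ (a back vowel) → -u → *zawapau*.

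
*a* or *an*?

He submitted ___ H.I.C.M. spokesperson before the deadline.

an

The indefinite article is chosen by the initial *sound* of the following word, not its spelling.
The initialism *H.I.C.M.* is read letter by letter; the first letter, H, is pronounced /eɪtʃ/, which begins with a vowel sound.
So the article is *an*: He submitted an H.I.C.M. spokesperson before the deadline.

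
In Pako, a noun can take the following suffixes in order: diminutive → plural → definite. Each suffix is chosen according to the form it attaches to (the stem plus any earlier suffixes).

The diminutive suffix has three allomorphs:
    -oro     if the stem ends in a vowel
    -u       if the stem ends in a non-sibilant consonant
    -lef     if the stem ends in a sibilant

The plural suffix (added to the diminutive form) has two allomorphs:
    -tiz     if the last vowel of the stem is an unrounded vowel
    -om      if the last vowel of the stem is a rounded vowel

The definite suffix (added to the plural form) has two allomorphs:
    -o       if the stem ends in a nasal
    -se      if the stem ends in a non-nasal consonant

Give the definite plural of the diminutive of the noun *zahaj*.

zahajuomo

Since the final sound of *zahaj* is /j/ (a non-sibilant consonant), it takes -u, giving *zahaju*.
The diminutive form *zahaju*: last vowel = /u/, a rounded vowel → -om → *zahajuom*.
Since the final consonant of the plural form *zahajuom* is /m/ (a nasal), it takes -o, giving *zahajuomo*.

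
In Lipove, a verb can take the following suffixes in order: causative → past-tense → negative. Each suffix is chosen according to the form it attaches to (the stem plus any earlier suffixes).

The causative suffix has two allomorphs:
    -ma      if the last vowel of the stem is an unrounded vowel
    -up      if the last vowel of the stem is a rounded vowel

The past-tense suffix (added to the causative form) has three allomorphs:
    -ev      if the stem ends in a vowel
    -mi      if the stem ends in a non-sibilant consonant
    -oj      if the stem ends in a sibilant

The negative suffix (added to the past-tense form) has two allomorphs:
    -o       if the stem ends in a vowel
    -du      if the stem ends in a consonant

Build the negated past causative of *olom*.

olomupmio

*olom* — last vowel /o/ (a rounded vowel) → -up → *olomup*.
The final sound of the causative form *olomup* is /p/, which is a non-sibilant consonant, so the past-tense suffix is -mi, giving *olomupmi*.
Since the final sound of the past-tense form *olomupmi* is /i/ (a vowel), it takes -o, giving *olomupmio*.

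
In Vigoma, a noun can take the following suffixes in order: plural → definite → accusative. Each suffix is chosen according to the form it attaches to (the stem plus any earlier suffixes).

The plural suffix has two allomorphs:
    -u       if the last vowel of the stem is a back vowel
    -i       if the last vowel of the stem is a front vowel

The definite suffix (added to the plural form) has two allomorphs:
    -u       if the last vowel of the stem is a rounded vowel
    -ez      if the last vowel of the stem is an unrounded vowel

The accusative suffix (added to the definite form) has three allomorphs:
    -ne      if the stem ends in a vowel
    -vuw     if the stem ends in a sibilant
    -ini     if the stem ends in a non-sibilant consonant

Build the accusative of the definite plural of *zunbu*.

zunbuuune

Since the last vowel of *zunbu* is /u/ (a back vowel), it takes -u, giving *zunbuu*.
The plural form *zunbuu* — last vowel /u/ (a rounded vowel) → -u → *zunbuuu*.
The definite form *zunbuuu*: final sound = /u/, a vowel → -ne → *zunbuuune*.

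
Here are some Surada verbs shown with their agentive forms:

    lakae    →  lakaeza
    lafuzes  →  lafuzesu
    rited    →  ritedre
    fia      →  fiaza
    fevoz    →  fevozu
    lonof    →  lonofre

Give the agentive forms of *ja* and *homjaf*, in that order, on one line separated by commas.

The suffix is conditioned by the final sound: -u when the stem ends in a sibilant (*lafuzes*, *fevoz*); -re when the stem ends in a non-sibilant consonant (*rited*, *lonof*); -za when the stem ends in a vowel (*lakae*, *fia*).
*ja* — final sound /a/ (a vowel) → -za → *jaza*.
Since the final sound of *homjaf* is /f/ (a non-sibilant consonant), it takes -re, giving *homjafre*.

jaza, homjafre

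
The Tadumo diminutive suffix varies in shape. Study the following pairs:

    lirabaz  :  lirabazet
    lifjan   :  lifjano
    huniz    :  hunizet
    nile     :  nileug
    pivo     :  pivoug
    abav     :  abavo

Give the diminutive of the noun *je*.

The pattern is sibilance of the final sound: -et when the stem ends in a sibilant (*lirabaz*, *huniz*); -o when the stem ends in a non-sibilant consonant (*lifjan*, *abav*); -ug when the stem ends in a vowel (*nile*, *pivo*).
*je*: final sound = /e/, a vowel → -ug → *jeug*.

jeug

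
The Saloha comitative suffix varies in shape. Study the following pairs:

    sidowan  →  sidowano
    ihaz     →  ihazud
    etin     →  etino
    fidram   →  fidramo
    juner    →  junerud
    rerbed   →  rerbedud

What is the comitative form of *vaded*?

vadedud

Looking at the final consonant of each stem: -o when the stem ends in a nasal (*sidowan*, *etin*, *fidram*); -ud when the stem ends in a non-nasal consonant (*ihaz*, *juner*, *rerbed*).
Since the final consonant of *vaded* is /d/ (non-nasal), it takes -ud, giving *vadedud*.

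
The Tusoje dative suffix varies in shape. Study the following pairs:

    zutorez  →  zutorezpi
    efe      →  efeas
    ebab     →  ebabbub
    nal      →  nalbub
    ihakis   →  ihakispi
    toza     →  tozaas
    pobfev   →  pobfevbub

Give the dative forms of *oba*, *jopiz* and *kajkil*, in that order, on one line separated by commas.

obaas, jopizpi, kajkilbub

The suffix is conditioned by the final sound: -pi when the stem ends in a sibilant (*zutorez*, *ihakis*); -bub when the stem ends in a non-sibilant consonant (*ebab*, *nal*, *pobfev*); -as when the stem ends in a vowel (*efe*, *toza*).
*oba* — final sound /a/ (a vowel) → -as → *obaas*.
Since the final sound of *jopiz* is /z/ (a sibilant), it takes -pi, giving *jopizpi*.
*kajkil* — final sound /l/ (a non-sibilant consonant) → -bub → *kajkilbub*.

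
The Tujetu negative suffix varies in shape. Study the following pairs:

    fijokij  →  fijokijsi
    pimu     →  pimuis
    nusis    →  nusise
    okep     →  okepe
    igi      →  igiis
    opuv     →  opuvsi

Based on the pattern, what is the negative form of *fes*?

The pattern is voicing of the final sound: -e when the stem ends in a voiceless consonant (*nusis*, *okep*); -si when the stem ends in a voiced consonant (*fijokij*, *opuv*); -is when the stem ends in a vowel (*pimu*, *igi*).
Since the final sound of *fes* is /s/ (a voiceless consonant), it takes -e, giving *fese*.

fese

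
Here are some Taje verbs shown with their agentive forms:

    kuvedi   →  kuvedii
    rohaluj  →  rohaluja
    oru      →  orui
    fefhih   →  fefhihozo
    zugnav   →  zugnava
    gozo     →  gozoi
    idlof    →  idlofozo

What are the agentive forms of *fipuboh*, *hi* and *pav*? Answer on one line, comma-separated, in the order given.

Looking at the final sound of each stem: -ozo when the stem ends in a voiceless consonant (*fefhih*, *idlof*); -a when the stem ends in a voiced consonant (*rohaluj*, *zugnav*); -i when the stem ends in a vowel (*kuvedi*, *oru*, *gozo*).
*fipuboh*: final sound = /h/, a voiceless consonant → -ozo → *fipubohozo*.
The final sound of *hi* is /i/, which is a vowel, so the suffix is -i, giving *hii*.
Since the final sound of *pav* is /v/ (a voiced consonant), it takes -a, giving *pava*.

fipubohozo, hii, pava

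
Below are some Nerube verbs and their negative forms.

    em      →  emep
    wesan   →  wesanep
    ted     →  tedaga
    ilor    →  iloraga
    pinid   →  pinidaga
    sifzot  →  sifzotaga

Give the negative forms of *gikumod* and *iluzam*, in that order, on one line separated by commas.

gikumodaga, iluzamep

The pattern is nasality of the final consonant: -ep when the stem ends in a nasal (*em*, *wesan*); -aga when the stem ends in a non-nasal consonant (*ted*, *ilor*, *pinid*, *sifzot*).
*gikumod*: final consonant = /d/, non-nasal → -aga → *gikumodaga*.
*iluzam* — final consonant /m/ (a nasal) → -ep → *iluzamep*.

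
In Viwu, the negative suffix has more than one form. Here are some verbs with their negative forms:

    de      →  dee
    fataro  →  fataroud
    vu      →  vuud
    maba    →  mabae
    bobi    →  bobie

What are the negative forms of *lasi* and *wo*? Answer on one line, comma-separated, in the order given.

lasie, woud

The pattern is rounding harmony: -ud when the last vowel of the stem is a rounded vowel (*fataro*, *vu*); -e when the last vowel of the stem is an unrounded vowel (*de*, *maba*, *bobi*).
The last vowel of *lasi* is /i/, which is an unrounded vowel, so the suffix is -e, giving *lasie*.
Since the last vowel of *wo* is /o/ (a rounded vowel), it takes -ud, giving *woud*.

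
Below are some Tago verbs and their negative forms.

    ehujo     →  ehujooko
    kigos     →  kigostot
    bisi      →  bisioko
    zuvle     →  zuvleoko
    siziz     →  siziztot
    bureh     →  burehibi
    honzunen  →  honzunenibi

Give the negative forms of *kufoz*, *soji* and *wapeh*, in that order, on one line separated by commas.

The pattern is sibilance of the final sound: -tot when the stem ends in a sibilant (*kigos*, *siziz*); -ibi when the stem ends in a non-sibilant consonant (*bureh*, *honzunen*); -oko when the stem ends in a vowel (*ehujo*, *bisi*, *zuvle*).
The final sound of *kufoz* is /z/, which is a sibilant, so the suffix is -tot, giving *kufoztot*.
The final sound of *soji* is /i/, which is a vowel, so the suffix is -oko, giving *sojioko*.
The final sound of *wapeh* is /h/, which is a non-sibilant consonant, so the suffix is -ibi, giving *wapehibi*.

kufoztot, sojioko, wapehibi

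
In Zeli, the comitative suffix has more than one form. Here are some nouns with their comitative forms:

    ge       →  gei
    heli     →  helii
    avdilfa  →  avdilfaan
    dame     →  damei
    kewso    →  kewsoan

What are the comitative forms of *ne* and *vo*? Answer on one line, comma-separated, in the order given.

nei, voan

The alternation tracks the last vowel of the stem — -i when the last vowel of the stem is a front vowel (*ge*, *heli*, *dame*); -an when the last vowel of the stem is a back vowel (*avdilfa*, *kewso*).
Since the last vowel of *ne* is /e/ (a front vowel), it takes -i, giving *nei*.
Since the last vowel of *vo* is /o/ (a back vowel), it takes -an, giving *voan*.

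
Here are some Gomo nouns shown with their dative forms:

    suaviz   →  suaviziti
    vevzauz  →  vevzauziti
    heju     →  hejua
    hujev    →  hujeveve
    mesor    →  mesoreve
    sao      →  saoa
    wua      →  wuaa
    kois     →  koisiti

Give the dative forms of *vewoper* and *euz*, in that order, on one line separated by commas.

vewopereve, euziti

Looking at the final sound of each stem: -iti when the stem ends in a sibilant (*suaviz*, *vevzauz*, *kois*); -eve when the stem ends in a non-sibilant consonant (*hujev*, *mesor*); -a when the stem ends in a vowel (*heju*, *sao*, *wua*).
*vewoper*: final sound = /r/, a non-sibilant consonant → -eve → *vewopereve*.
Since the final sound of *euz* is /z/ (a sibilant), it takes -iti, giving *euziti*.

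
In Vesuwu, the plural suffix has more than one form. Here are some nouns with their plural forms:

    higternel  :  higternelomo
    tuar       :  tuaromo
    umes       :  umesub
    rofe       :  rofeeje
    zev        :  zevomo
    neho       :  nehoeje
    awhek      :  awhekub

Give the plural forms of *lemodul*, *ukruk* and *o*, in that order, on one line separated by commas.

Looking at the final sound of each stem: -ub when the stem ends in a voiceless consonant (*umes*, *awhek*); -omo when the stem ends in a voiced consonant (*higternel*, *tuar*, *zev*); -eje when the stem ends in a vowel (*rofe*, *neho*).
Since the final sound of *lemodul* is /l/ (a voiced consonant), it takes -omo, giving *lemodulomo*.
*ukruk*: final sound = /k/, a voiceless consonant → -ub → *ukrukub*.
*o* — final sound /o/ (a vowel) → -eje → *oeje*.

lemodulomo, ukrukub, oeje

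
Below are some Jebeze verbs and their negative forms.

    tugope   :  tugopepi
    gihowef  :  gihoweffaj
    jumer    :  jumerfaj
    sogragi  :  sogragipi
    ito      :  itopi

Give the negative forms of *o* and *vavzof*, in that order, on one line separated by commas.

The alternation tracks the final sound of the stem — -faj when the stem ends in a consonant (*gihowef*, *jumer*); -pi when the stem ends in a vowel (*tugope*, *sogragi*, *ito*).
Since the final sound of *o* is /o/ (a vowel), it takes -pi, giving *opi*.
The final sound of *vavzof* is /f/, which is a consonant, so the suffix is -faj, giving *vavzoffaj*.

opi, vavzoffaj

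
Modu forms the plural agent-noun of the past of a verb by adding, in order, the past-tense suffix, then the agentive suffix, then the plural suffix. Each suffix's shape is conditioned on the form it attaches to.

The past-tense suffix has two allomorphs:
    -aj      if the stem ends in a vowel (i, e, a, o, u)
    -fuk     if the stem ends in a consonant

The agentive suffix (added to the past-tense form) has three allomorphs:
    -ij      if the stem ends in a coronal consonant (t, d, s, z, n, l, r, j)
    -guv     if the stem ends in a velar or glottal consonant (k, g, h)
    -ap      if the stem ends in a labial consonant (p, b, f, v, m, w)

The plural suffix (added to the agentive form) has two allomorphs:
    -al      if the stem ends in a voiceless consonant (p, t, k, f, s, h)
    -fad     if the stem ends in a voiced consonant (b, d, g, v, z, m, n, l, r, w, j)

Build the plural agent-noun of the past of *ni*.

Since the final sound of *ni* is /i/ (a vowel), it takes -aj, giving *niaj*.
Since the final consonant of the past-tense form *niaj* is /j/ (coronal), it takes -ij, giving *niajij*.
Since the final consonant of the agentive form *niajij* is /j/ (voiced), it takes -fad, giving *niajijfad*.

niajijfad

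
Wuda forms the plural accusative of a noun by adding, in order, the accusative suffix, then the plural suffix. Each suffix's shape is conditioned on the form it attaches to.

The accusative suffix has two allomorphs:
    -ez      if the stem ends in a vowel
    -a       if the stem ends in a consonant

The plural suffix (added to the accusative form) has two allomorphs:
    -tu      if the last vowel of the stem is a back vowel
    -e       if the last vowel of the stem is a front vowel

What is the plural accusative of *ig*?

igatu

The final sound of *ig* is /g/, which is a consonant, so the accusative suffix is -a, giving *iga*.
Since the last vowel of the accusative form *iga* is /a/ (a back vowel), it takes -tu, giving *igatu*.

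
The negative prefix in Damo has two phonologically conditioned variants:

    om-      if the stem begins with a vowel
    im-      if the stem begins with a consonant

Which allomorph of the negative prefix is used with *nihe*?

im-

*nihe* — first sound /n/ (a consonant) → im-.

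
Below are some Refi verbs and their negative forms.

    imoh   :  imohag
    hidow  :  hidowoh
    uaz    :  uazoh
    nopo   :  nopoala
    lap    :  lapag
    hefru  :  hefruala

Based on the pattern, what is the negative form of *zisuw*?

The suffix is conditioned by the final sound: -ag when the stem ends in a voiceless consonant (*imoh*, *lap*); -oh when the stem ends in a voiced consonant (*hidow*, *uaz*); -ala when the stem ends in a vowel (*nopo*, *hefru*).
*zisuw*: final sound = /w/, a voiced consonant → -oh → *zisuwoh*.

zisuwoh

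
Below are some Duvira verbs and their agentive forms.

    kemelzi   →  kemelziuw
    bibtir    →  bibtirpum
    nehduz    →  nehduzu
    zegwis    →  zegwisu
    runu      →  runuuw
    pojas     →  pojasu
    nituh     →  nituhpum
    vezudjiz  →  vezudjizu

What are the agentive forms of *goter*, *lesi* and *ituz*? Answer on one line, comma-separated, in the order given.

The suffix is conditioned by the final sound: -u when the stem ends in a sibilant (*nehduz*, *zegwis*, *pojas*, *vezudjiz*); -pum when the stem ends in a non-sibilant consonant (*bibtir*, *nituh*); -uw when the stem ends in a vowel (*kemelzi*, *runu*).
*goter* — final sound /r/ (a non-sibilant consonant) → -pum → *goterpum*.
*lesi*: final sound = /i/, a vowel → -uw → *lesiuw*.
Since the final sound of *ituz* is /z/ (a sibilant), it takes -u, giving *ituzu*.

goterpum, lesiuw, ituzu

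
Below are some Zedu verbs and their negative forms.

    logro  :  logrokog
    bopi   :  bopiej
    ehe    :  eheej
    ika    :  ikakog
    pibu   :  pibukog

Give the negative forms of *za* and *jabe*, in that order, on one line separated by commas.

The alternation tracks the last vowel of the stem — -ej when the last vowel of the stem is a front vowel (*bopi*, *ehe*); -kog when the last vowel of the stem is a back vowel (*logro*, *ika*, *pibu*).
*za*: last vowel = /a/, a back vowel → -kog → *zakog*.
The last vowel of *jabe* is /e/, which is a front vowel, so the suffix is -ej, giving *jabeej*.

zakog, jabeej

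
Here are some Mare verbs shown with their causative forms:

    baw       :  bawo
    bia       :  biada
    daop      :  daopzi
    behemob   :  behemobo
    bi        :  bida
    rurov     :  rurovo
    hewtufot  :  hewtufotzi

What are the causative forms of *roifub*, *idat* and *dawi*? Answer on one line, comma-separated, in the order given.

roifubo, idatzi, dawida

Looking at the final sound of each stem: -zi when the stem ends in a voiceless consonant (*daop*, *hewtufot*); -o when the stem ends in a voiced consonant (*baw*, *behemob*, *rurov*); -da when the stem ends in a vowel (*bia*, *bi*).
*roifub* — final sound /b/ (a voiced consonant) → -o → *roifubo*.
The final sound of *idat* is /t/, which is a voiceless consonant, so the suffix is -zi, giving *idatzi*.
*dawi* — final sound /i/ (a vowel) → -da → *dawida*.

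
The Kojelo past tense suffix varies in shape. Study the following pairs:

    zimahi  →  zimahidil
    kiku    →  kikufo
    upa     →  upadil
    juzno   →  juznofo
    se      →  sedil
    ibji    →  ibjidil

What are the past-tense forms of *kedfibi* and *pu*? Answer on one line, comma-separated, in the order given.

The suffix is conditioned by the last vowel: -fo when the last vowel of the stem is a rounded vowel (*kiku*, *juzno*); -dil when the last vowel of the stem is an unrounded vowel (*zimahi*, *upa*, *se*, *ibji*).
The last vowel of *kedfibi* is /i/, which is an unrounded vowel, so the suffix is -dil, giving *kedfibidil*.
Since the last vowel of *pu* is /u/ (a rounded vowel), it takes -fo, giving *pufo*.

kedfibidil, pufo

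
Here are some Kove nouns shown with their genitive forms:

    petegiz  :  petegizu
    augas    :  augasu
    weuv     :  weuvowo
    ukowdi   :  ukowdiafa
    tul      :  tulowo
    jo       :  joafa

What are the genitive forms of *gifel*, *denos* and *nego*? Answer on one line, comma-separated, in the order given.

The alternation tracks the final sound of the stem — -u when the stem ends in a sibilant (*petegiz*, *augas*); -owo when the stem ends in a non-sibilant consonant (*weuv*, *tul*); -afa when the stem ends in a vowel (*ukowdi*, *jo*).
Since the final sound of *gifel* is /l/ (a non-sibilant consonant), it takes -owo, giving *gifelowo*.
*denos*: final sound = /s/, a sibilant → -u → *denosu*.
The final sound of *nego* is /o/, which is a vowel, so the suffix is -afa, giving *negoafa*.

gifelowo, denosu, negoafa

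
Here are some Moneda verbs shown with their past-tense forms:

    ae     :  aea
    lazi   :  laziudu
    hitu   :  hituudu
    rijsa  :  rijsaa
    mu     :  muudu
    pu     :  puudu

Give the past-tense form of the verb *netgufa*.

The pattern is height harmony: -udu when the last vowel of the stem is a high vowel (*lazi*, *hitu*, *mu*, *pu*); -a when the last vowel of the stem is a non-high vowel (*ae*, *rijsa*).
*netgufa* — last vowel /a/ (a non-high vowel) → -a → *netgufaa*.

netgufaa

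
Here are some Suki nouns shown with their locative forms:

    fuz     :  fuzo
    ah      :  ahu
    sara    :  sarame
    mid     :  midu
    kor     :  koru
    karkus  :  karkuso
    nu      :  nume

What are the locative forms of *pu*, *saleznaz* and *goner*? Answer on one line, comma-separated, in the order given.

pume, saleznazo, goneru

Looking at the final sound of each stem: -o when the stem ends in a sibilant (*fuz*, *karkus*); -u when the stem ends in a non-sibilant consonant (*ah*, *mid*, *kor*); -me when the stem ends in a vowel (*sara*, *nu*).
The final sound of *pu* is /u/, which is a vowel, so the suffix is -me, giving *pume*.
The final sound of *saleznaz* is /z/, which is a sibilant, so the suffix is -o, giving *saleznazo*.
The final sound of *goner* is /r/, which is a non-sibilant consonant, so the suffix is -u, giving *goneru*.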